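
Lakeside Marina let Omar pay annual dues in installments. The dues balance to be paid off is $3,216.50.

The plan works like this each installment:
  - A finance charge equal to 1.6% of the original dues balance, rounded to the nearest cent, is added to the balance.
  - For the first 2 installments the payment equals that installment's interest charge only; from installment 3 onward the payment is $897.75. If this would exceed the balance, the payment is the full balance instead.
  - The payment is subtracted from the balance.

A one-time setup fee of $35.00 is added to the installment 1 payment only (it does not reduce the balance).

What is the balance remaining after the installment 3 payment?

Installment 1: $3,216.50 +$51.46 interest = $3,267.96; pay $51.46 (+ $35.00 fee) → $3,216.50
Installment 2: $3,216.50 +$51.46 interest = $3,267.96; pay $51.46 → $3,216.50
Installment 3: $3,216.50 +$51.46 interest = $3,267.96; pay $897.75 → $2,370.21

$2,370.21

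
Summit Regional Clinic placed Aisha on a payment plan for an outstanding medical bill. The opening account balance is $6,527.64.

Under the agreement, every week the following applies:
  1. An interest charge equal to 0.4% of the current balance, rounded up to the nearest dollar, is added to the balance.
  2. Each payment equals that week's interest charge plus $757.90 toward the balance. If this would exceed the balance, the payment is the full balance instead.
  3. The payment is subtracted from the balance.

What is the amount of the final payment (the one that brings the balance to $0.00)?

$466.44

Week 1: $6,527.64 +$27.00 interest = $6,554.64; pay $784.90 → $5,769.74
Week 2: $5,769.74 +$24.00 interest = $5,793.74; pay $781.90 → $5,011.84
Week 3: $5,011.84 +$21.00 interest = $5,032.84; pay $778.90 → $4,253.94
Week 4: $4,253.94 +$18.00 interest = $4,271.94; pay $775.90 → $3,496.04
Week 5: $3,496.04 +$14.00 interest = $3,510.04; pay $771.90 → $2,738.14
Week 6: $2,738.14 +$11.00 interest = $2,749.14; pay $768.90 → $1,980.24
Week 7: $1,980.24 +$8.00 interest = $1,988.24; pay $765.90 → $1,222.34
Week 8: $1,222.34 +$5.00 interest = $1,227.34; pay $762.90 → $464.44
Week 9: $464.44 +$2.00 interest = $466.44; pay $466.44 → $0.00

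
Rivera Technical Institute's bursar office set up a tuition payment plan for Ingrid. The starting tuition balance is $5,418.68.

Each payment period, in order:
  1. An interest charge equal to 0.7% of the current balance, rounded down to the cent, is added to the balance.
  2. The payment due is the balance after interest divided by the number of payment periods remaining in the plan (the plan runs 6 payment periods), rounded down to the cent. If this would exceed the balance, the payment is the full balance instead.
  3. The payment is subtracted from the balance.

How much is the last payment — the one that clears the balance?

Payment period 1: $5,418.68 +$37.93 interest = $5,456.61; pay $909.43 → $4,547.18
Payment period 2: $4,547.18 +$31.83 interest = $4,579.01; pay $915.80 → $3,663.21
Payment period 3: $3,663.21 +$25.64 interest = $3,688.85; pay $922.21 → $2,766.64
Payment period 4: $2,766.64 +$19.36 interest = $2,786.00; pay $928.66 → $1,857.34
Payment period 5: $1,857.34 +$13.00 interest = $1,870.34; pay $935.17 → $935.17
Payment period 6: $935.17 +$6.54 interest = $941.71; pay $941.71 → $0.00

$941.71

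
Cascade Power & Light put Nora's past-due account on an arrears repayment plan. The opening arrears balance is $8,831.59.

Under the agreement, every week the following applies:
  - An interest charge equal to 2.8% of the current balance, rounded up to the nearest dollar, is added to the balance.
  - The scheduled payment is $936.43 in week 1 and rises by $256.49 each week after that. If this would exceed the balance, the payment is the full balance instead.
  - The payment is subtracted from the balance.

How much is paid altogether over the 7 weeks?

$9,885.59

Week 1: $8,831.59 +$248.00 interest = $9,079.59; pay $936.43 → $8,143.16
Week 2: $8,143.16 +$229.00 interest = $8,372.16; pay $1,192.92 → $7,179.24
Week 3: $7,179.24 +$202.00 interest = $7,381.24; pay $1,449.41 → $5,931.83
Week 4: $5,931.83 +$167.00 interest = $6,098.83; pay $1,705.90 → $4,392.93
Week 5: $4,392.93 +$124.00 interest = $4,516.93; pay $1,962.39 → $2,554.54
Week 6: $2,554.54 +$72.00 interest = $2,626.54; pay $2,218.88 → $407.66
Week 7: $407.66 +$12.00 interest = $419.66; pay $419.66 → $0.00
Total paid: $9,885.59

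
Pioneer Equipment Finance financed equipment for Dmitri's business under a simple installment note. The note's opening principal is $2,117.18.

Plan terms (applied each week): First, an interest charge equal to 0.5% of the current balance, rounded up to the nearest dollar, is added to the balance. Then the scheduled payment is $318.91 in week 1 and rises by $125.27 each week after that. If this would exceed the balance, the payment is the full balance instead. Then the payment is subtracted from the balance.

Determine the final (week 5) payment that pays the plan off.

Week 1: $2,117.18 +$11.00 interest = $2,128.18; pay $318.91 → $1,809.27
Week 2: $1,809.27 +$10.00 interest = $1,819.27; pay $444.18 → $1,375.09
Week 3: $1,375.09 +$7.00 interest = $1,382.09; pay $569.45 → $812.64
Week 4: $812.64 +$5.00 interest = $817.64; pay $694.72 → $122.92
Week 5: $122.92 +$1.00 interest = $123.92; pay $123.92 → $0.00

$123.92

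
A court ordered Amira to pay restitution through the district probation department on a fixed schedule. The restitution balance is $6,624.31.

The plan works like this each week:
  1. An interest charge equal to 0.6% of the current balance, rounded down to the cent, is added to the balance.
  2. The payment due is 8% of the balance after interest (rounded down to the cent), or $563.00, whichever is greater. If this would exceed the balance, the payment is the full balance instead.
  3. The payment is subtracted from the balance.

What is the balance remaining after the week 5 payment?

$3,976.43

# | Opening | Interest | Payment | End bal
1 | $6,624.31 | $39.74 | $563.00 | $6,101.05
2 | $6,101.05 | $36.60 | $563.00 | $5,574.65
3 | $5,574.65 | $33.44 | $563.00 | $5,045.09
4 | $5,045.09 | $30.27 | $563.00 | $4,512.36
5 | $4,512.36 | $27.07 | $563.00 | $3,976.43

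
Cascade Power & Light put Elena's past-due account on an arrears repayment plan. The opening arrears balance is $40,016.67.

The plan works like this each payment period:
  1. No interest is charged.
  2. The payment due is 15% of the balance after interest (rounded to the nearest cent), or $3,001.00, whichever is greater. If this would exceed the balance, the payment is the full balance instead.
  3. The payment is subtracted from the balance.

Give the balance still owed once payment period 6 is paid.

# | Opening | Payment | End bal
1 | $40,016.67 | $6,002.50 | $34,014.17
2 | $34,014.17 | $5,102.13 | $28,912.04
3 | $28,912.04 | $4,336.81 | $24,575.23
4 | $24,575.23 | $3,686.28 | $20,888.95
5 | $20,888.95 | $3,133.34 | $17,755.61
6 | $17,755.61 | $3,001.00 | $14,754.61

$14,754.61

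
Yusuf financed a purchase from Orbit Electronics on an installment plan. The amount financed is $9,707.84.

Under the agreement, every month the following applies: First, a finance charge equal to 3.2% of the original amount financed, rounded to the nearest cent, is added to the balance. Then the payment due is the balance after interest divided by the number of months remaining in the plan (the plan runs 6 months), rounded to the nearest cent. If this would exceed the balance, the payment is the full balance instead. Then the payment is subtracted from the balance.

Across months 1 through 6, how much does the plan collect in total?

Month 1: opening $9,707.84; interest $310.65 → $10,018.49; payment $1,669.75; balance $8,348.74
Month 2: opening $8,348.74; interest $310.65 → $8,659.39; payment $1,731.88; balance $6,927.51
Month 3: opening $6,927.51; interest $310.65 → $7,238.16; payment $1,809.54; balance $5,428.62
Month 4: opening $5,428.62; interest $310.65 → $5,739.27; payment $1,913.09; balance $3,826.18
Month 5: opening $3,826.18; interest $310.65 → $4,136.83; payment $2,068.42; balance $2,068.41
Month 6: opening $2,068.41; interest $310.65 → $2,379.06; payment $2,379.06; balance $0.00
Total paid: $11,571.74

$11,571.74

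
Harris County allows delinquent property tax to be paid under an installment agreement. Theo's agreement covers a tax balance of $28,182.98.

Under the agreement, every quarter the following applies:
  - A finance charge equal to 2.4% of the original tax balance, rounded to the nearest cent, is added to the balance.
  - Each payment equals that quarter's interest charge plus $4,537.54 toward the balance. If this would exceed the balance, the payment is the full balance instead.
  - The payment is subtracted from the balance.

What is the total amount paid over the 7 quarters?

$32,917.71

# | Opening | Interest | Payment | End bal
1 | $28,182.98 | $676.39 | $5,213.93 | $23,645.44
2 | $23,645.44 | $676.39 | $5,213.93 | $19,107.90
3 | $19,107.90 | $676.39 | $5,213.93 | $14,570.36
4 | $14,570.36 | $676.39 | $5,213.93 | $10,032.82
5 | $10,032.82 | $676.39 | $5,213.93 | $5,495.28
6 | $5,495.28 | $676.39 | $5,213.93 | $957.74
7 | $957.74 | $676.39 | $1,634.13 | $0.00
Total paid: $32,917.71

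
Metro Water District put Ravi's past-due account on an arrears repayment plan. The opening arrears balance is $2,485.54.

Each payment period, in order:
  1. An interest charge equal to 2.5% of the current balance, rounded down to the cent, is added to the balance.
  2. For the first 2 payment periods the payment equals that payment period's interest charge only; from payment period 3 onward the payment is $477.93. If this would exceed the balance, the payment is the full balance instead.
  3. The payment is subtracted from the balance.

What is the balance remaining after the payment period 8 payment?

Payment period 1: $2,485.54 +$62.13 interest = $2,547.67; pay $62.13 → $2,485.54
Payment period 2: $2,485.54 +$62.13 interest = $2,547.67; pay $62.13 → $2,485.54
Payment period 3: $2,485.54 +$62.13 interest = $2,547.67; pay $477.93 → $2,069.74
Payment period 4: $2,069.74 +$51.74 interest = $2,121.48; pay $477.93 → $1,643.55
Payment period 5: $1,643.55 +$41.08 interest = $1,684.63; pay $477.93 → $1,206.70
Payment period 6: $1,206.70 +$30.16 interest = $1,236.86; pay $477.93 → $758.93
Payment period 7: $758.93 +$18.97 interest = $777.90; pay $477.93 → $299.97
Payment period 8: $299.97 +$7.49 interest = $307.46; pay $307.46 → $0.00

$0.00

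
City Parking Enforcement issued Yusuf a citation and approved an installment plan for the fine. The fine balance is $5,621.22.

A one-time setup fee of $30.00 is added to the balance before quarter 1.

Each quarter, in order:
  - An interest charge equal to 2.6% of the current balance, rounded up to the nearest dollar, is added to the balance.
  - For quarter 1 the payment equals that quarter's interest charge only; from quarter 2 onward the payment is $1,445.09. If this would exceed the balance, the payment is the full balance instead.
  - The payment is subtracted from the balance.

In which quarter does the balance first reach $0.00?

6

Quarter 1: opening $5,651.22; interest $147.00 → $5,798.22; payment $147.00; balance $5,651.22
Quarter 2: opening $5,651.22; interest $147.00 → $5,798.22; payment $1,445.09; balance $4,353.13
Quarter 3: opening $4,353.13; interest $114.00 → $4,467.13; payment $1,445.09; balance $3,022.04
Quarter 4: opening $3,022.04; interest $79.00 → $3,101.04; payment $1,445.09; balance $1,655.95
Quarter 5: opening $1,655.95; interest $44.00 → $1,699.95; payment $1,445.09; balance $254.86
Quarter 6: opening $254.86; interest $7.00 → $261.86; payment $261.86; balance $0.00
Balance reaches $0.00 in quarter 6.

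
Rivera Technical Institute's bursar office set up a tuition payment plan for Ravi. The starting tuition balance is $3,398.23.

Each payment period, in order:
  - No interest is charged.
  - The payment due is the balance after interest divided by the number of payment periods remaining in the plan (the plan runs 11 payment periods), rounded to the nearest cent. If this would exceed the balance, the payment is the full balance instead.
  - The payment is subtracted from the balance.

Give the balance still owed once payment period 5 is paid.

$1,853.58

Payment period 1: opening $3,398.23; payment $308.93; balance $3,089.30
Payment period 2: opening $3,089.30; payment $308.93; balance $2,780.37
Payment period 3: opening $2,780.37; payment $308.93; balance $2,471.44
Payment period 4: opening $2,471.44; payment $308.93; balance $2,162.51
Payment period 5: opening $2,162.51; payment $308.93; balance $1,853.58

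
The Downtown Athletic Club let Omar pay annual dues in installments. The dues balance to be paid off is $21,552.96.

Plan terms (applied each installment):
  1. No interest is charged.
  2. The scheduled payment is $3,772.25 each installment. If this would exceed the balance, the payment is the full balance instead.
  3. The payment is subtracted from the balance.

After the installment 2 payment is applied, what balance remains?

# | Opening | Payment | End bal
1 | $21,552.96 | $3,772.25 | $17,780.71
2 | $17,780.71 | $3,772.25 | $14,008.46

$14,008.46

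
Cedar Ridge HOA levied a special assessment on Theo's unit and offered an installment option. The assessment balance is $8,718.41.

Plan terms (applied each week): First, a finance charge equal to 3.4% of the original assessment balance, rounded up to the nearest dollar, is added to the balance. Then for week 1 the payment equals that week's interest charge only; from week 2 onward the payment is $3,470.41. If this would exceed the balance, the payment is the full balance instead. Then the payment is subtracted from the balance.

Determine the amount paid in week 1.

$297.00

Week 1: opening $8,718.41; interest $297.00 → $9,015.41; payment $297.00; balance $8,718.41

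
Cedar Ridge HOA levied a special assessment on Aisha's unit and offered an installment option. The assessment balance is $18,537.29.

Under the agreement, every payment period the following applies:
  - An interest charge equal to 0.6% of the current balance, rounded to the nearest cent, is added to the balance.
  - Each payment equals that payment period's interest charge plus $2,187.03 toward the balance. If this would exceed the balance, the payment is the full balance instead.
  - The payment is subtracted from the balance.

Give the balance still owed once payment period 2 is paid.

Payment period 1: $18,537.29 +$111.22 interest = $18,648.51; pay $2,298.25 → $16,350.26
Payment period 2: $16,350.26 +$98.10 interest = $16,448.36; pay $2,285.13 → $14,163.23

$14,163.23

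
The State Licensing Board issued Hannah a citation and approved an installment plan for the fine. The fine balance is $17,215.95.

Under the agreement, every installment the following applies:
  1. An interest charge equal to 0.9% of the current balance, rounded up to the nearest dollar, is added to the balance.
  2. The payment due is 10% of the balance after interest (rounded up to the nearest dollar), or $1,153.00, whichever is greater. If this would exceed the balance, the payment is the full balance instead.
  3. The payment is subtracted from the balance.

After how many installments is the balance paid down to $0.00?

# | Opening | Interest | Payment | End bal
1 | $17,215.95 | $155.00 | $1,738.00 | $15,632.95
2 | $15,632.95 | $141.00 | $1,578.00 | $14,195.95
3 | $14,195.95 | $128.00 | $1,433.00 | $12,890.95
4 | $12,890.95 | $117.00 | $1,301.00 | $11,706.95
5 | $11,706.95 | $106.00 | $1,182.00 | $10,630.95
6 | $10,630.95 | $96.00 | $1,153.00 | $9,573.95
7 | $9,573.95 | $87.00 | $1,153.00 | $8,507.95
8 | $8,507.95 | $77.00 | $1,153.00 | $7,431.95
9 | $7,431.95 | $67.00 | $1,153.00 | $6,345.95
10 | $6,345.95 | $58.00 | $1,153.00 | $5,250.95
11 | $5,250.95 | $48.00 | $1,153.00 | $4,145.95
12 | $4,145.95 | $38.00 | $1,153.00 | $3,030.95
13 | $3,030.95 | $28.00 | $1,153.00 | $1,905.95
14 | $1,905.95 | $18.00 | $1,153.00 | $770.95
15 | $770.95 | $7.00 | $777.95 | $0.00
Balance reaches $0.00 in installment 15.

15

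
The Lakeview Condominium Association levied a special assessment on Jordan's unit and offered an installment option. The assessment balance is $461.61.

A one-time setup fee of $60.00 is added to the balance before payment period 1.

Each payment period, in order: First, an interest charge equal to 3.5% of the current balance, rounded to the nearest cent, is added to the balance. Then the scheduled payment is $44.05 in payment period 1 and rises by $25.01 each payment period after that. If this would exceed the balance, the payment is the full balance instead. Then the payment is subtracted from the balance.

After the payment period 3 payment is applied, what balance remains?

$365.58

Payment period 1: opening $521.61; interest $18.26 → $539.87; payment $44.05; balance $495.82
Payment period 2: opening $495.82; interest $17.35 → $513.17; payment $69.06; balance $444.11
Payment period 3: opening $444.11; interest $15.54 → $459.65; payment $94.07; balance $365.58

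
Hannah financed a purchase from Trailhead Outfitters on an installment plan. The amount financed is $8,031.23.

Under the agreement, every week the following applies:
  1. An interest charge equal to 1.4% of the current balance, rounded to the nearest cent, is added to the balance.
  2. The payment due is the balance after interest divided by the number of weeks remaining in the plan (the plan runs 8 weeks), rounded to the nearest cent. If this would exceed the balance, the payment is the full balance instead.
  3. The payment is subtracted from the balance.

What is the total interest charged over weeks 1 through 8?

Week 1: $8,031.23 +$112.44 interest = $8,143.67; pay $1,017.96 → $7,125.71
Week 2: $7,125.71 +$99.76 interest = $7,225.47; pay $1,032.21 → $6,193.26
Week 3: $6,193.26 +$86.71 interest = $6,279.97; pay $1,046.66 → $5,233.31
Week 4: $5,233.31 +$73.27 interest = $5,306.58; pay $1,061.32 → $4,245.26
Week 5: $4,245.26 +$59.43 interest = $4,304.69; pay $1,076.17 → $3,228.52
Week 6: $3,228.52 +$45.20 interest = $3,273.72; pay $1,091.24 → $2,182.48
Week 7: $2,182.48 +$30.55 interest = $2,213.03; pay $1,106.52 → $1,106.51
Week 8: $1,106.51 +$15.49 interest = $1,122.00; pay $1,122.00 → $0.00
Total interest: $112.44 + $99.76 + $86.71 + $73.27 + $59.43 + $45.20 + $30.55 + $15.49 = $522.85

$522.85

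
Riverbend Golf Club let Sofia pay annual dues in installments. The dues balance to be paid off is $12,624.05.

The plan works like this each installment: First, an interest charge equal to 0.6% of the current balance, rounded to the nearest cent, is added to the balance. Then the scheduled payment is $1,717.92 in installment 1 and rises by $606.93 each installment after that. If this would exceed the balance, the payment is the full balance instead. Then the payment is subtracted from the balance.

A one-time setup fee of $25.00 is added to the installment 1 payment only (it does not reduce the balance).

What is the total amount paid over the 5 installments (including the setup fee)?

$12,892.12

Installment 1: $12,624.05 +$75.74 interest = $12,699.79; pay $1,717.92 (+ $25.00 fee) → $10,981.87
Installment 2: $10,981.87 +$65.89 interest = $11,047.76; pay $2,324.85 → $8,722.91
Installment 3: $8,722.91 +$52.34 interest = $8,775.25; pay $2,931.78 → $5,843.47
Installment 4: $5,843.47 +$35.06 interest = $5,878.53; pay $3,538.71 → $2,339.82
Installment 5: $2,339.82 +$14.04 interest = $2,353.86; pay $2,353.86 → $0.00
Total paid: $12,892.12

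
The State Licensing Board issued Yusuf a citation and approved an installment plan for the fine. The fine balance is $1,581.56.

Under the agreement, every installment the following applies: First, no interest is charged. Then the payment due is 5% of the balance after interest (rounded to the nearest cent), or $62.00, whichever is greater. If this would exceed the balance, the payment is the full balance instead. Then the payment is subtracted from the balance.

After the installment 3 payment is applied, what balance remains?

Installment 1: $1,581.56 − $79.08 → $1,502.48
Installment 2: $1,502.48 − $75.12 → $1,427.36
Installment 3: $1,427.36 − $71.37 → $1,355.99

$1,355.99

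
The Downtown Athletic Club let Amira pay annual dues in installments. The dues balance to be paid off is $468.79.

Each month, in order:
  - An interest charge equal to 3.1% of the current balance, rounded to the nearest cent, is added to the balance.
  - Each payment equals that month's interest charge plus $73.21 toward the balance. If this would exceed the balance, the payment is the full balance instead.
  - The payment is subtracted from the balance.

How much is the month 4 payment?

$80.93

Month 1: opening $468.79; interest $14.53 → $483.32; payment $87.74; balance $395.58
Month 2: opening $395.58; interest $12.26 → $407.84; payment $85.47; balance $322.37
Month 3: opening $322.37; interest $9.99 → $332.36; payment $83.20; balance $249.16
Month 4: opening $249.16; interest $7.72 → $256.88; payment $80.93; balance $175.95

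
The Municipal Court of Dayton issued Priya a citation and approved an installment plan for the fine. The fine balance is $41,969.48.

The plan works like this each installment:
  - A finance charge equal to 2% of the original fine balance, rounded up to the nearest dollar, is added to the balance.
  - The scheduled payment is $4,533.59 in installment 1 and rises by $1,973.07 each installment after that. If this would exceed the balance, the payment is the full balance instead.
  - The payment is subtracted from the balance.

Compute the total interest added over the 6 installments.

Installment 1: opening $41,969.48; interest $840.00 → $42,809.48; payment $4,533.59; balance $38,275.89
Installment 2: opening $38,275.89; interest $840.00 → $39,115.89; payment $6,506.66; balance $32,609.23
Installment 3: opening $32,609.23; interest $840.00 → $33,449.23; payment $8,479.73; balance $24,969.50
Installment 4: opening $24,969.50; interest $840.00 → $25,809.50; payment $10,452.80; balance $15,356.70
Installment 5: opening $15,356.70; interest $840.00 → $16,196.70; payment $12,425.87; balance $3,770.83
Installment 6: opening $3,770.83; interest $840.00 → $4,610.83; payment $4,610.83; balance $0.00
Total interest: $840.00 + $840.00 + $840.00 + $840.00 + $840.00 + $840.00 = $5,040.00

$5,040.00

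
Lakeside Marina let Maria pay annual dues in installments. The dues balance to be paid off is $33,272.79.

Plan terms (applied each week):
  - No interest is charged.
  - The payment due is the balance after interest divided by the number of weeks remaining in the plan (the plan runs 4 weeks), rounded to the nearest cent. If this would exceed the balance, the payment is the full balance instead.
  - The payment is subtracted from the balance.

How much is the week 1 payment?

$8,318.20

Week 1: $33,272.79 − $8,318.20 → $24,954.59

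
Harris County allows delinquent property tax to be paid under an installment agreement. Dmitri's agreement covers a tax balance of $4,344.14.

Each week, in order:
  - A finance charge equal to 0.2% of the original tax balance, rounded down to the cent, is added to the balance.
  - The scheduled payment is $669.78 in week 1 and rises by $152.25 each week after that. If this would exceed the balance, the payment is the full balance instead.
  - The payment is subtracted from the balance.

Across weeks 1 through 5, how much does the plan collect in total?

$4,387.54

Week 1: opening $4,344.14; interest $8.68 → $4,352.82; payment $669.78; balance $3,683.04
Week 2: opening $3,683.04; interest $8.68 → $3,691.72; payment $822.03; balance $2,869.69
Week 3: opening $2,869.69; interest $8.68 → $2,878.37; payment $974.28; balance $1,904.09
Week 4: opening $1,904.09; interest $8.68 → $1,912.77; payment $1,126.53; balance $786.24
Week 5: opening $786.24; interest $8.68 → $794.92; payment $794.92; balance $0.00
Total paid: $4,387.54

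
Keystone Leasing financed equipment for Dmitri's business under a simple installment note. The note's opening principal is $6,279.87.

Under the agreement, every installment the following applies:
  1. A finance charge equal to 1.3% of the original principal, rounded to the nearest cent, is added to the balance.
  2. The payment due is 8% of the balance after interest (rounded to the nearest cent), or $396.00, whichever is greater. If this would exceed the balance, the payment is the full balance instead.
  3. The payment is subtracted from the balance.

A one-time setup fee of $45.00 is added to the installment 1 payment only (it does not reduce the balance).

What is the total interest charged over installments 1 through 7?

$571.48

# | Opening | Interest | Payment | Fee | End bal
1 | $6,279.87 | $81.64 | $508.92 | $45.00 | $5,852.59
2 | $5,852.59 | $81.64 | $474.74 | — | $5,459.49
3 | $5,459.49 | $81.64 | $443.29 | — | $5,097.84
4 | $5,097.84 | $81.64 | $414.36 | — | $4,765.12
5 | $4,765.12 | $81.64 | $396.00 | — | $4,450.76
6 | $4,450.76 | $81.64 | $396.00 | — | $4,136.40
7 | $4,136.40 | $81.64 | $396.00 | — | $3,822.04
Total interest: $81.64 + $81.64 + $81.64 + $81.64 + $81.64 + $81.64 + $81.64 = $571.48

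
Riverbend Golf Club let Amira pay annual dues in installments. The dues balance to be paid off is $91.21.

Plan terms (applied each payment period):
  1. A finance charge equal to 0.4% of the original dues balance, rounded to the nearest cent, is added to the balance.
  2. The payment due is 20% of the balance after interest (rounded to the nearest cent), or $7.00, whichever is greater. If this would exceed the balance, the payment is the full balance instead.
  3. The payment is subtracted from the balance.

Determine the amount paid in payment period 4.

Payment period 1: opening $91.21; interest $0.36 → $91.57; payment $18.31; balance $73.26
Payment period 2: opening $73.26; interest $0.36 → $73.62; payment $14.72; balance $58.90
Payment period 3: opening $58.90; interest $0.36 → $59.26; payment $11.85; balance $47.41
Payment period 4: opening $47.41; interest $0.36 → $47.77; payment $9.55; balance $38.22

$9.55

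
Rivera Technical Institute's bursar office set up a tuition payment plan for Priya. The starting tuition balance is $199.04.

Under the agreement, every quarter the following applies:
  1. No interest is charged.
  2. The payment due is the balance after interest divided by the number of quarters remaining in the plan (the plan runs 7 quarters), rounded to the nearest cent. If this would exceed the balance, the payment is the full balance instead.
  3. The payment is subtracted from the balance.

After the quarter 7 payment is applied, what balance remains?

$0.00

Quarter 1: opening $199.04; payment $28.43; balance $170.61
Quarter 2: opening $170.61; payment $28.44; balance $142.17
Quarter 3: opening $142.17; payment $28.43; balance $113.74
Quarter 4: opening $113.74; payment $28.44; balance $85.30
Quarter 5: opening $85.30; payment $28.43; balance $56.87
Quarter 6: opening $56.87; payment $28.44; balance $28.43
Quarter 7: opening $28.43; payment $28.43; balance $0.00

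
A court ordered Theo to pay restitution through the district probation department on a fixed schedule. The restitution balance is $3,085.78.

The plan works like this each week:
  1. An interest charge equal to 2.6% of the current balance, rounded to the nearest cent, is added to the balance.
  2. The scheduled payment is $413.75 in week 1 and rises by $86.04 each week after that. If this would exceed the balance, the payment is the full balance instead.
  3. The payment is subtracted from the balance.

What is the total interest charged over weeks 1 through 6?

Week 1: opening $3,085.78; interest $80.23 → $3,166.01; payment $413.75; balance $2,752.26
Week 2: opening $2,752.26; interest $71.56 → $2,823.82; payment $499.79; balance $2,324.03
Week 3: opening $2,324.03; interest $60.42 → $2,384.45; payment $585.83; balance $1,798.62
Week 4: opening $1,798.62; interest $46.76 → $1,845.38; payment $671.87; balance $1,173.51
Week 5: opening $1,173.51; interest $30.51 → $1,204.02; payment $757.91; balance $446.11
Week 6: opening $446.11; interest $11.60 → $457.71; payment $457.71; balance $0.00
Total interest: $80.23 + $71.56 + $60.42 + $46.76 + $30.51 + $11.60 = $301.08

$301.08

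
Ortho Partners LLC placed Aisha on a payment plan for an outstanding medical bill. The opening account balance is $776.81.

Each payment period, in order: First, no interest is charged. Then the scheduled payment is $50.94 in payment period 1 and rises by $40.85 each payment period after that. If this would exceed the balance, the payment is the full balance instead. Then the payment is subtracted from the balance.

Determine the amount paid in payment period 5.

$214.34

Payment period 1: opening $776.81; payment $50.94; balance $725.87
Payment period 2: opening $725.87; payment $91.79; balance $634.08
Payment period 3: opening $634.08; payment $132.64; balance $501.44
Payment period 4: opening $501.44; payment $173.49; balance $327.95
Payment period 5: opening $327.95; payment $214.34; balance $113.61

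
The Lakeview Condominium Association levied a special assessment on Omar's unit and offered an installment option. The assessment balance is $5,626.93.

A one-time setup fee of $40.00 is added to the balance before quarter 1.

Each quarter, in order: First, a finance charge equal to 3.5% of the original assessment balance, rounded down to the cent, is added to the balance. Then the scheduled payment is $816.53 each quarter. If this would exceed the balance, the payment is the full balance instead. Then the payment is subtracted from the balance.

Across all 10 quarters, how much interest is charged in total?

$1,969.40

Quarter 1: opening $5,666.93; interest $196.94 → $5,863.87; payment $816.53; balance $5,047.34
Quarter 2: opening $5,047.34; interest $196.94 → $5,244.28; payment $816.53; balance $4,427.75
Quarter 3: opening $4,427.75; interest $196.94 → $4,624.69; payment $816.53; balance $3,808.16
Quarter 4: opening $3,808.16; interest $196.94 → $4,005.10; payment $816.53; balance $3,188.57
Quarter 5: opening $3,188.57; interest $196.94 → $3,385.51; payment $816.53; balance $2,568.98
Quarter 6: opening $2,568.98; interest $196.94 → $2,765.92; payment $816.53; balance $1,949.39
Quarter 7: opening $1,949.39; interest $196.94 → $2,146.33; payment $816.53; balance $1,329.80
Quarter 8: opening $1,329.80; interest $196.94 → $1,526.74; payment $816.53; balance $710.21
Quarter 9: opening $710.21; interest $196.94 → $907.15; payment $816.53; balance $90.62
Quarter 10: opening $90.62; interest $196.94 → $287.56; payment $287.56; balance $0.00
Total interest: $196.94 + $196.94 + $196.94 + $196.94 + $196.94 + $196.94 + $196.94 + $196.94 + $196.94 + $196.94 = $1,969.40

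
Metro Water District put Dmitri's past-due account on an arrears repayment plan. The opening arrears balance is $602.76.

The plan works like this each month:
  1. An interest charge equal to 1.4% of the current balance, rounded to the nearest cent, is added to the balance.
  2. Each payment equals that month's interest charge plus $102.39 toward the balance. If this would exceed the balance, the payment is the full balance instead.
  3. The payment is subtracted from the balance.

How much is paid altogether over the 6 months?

$631.89

Month 1: $602.76 +$8.44 interest = $611.20; pay $110.83 → $500.37
Month 2: $500.37 +$7.01 interest = $507.38; pay $109.40 → $397.98
Month 3: $397.98 +$5.57 interest = $403.55; pay $107.96 → $295.59
Month 4: $295.59 +$4.14 interest = $299.73; pay $106.53 → $193.20
Month 5: $193.20 +$2.70 interest = $195.90; pay $105.09 → $90.81
Month 6: $90.81 +$1.27 interest = $92.08; pay $92.08 → $0.00
Total paid: $631.89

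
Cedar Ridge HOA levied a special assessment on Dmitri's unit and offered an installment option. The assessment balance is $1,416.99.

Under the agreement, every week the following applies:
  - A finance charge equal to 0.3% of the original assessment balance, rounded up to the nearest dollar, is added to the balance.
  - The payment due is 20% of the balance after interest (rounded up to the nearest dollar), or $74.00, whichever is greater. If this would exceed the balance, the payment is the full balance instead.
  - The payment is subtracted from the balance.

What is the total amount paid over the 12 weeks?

$1,476.99

# | Opening | Interest | Payment | End bal
1 | $1,416.99 | $5.00 | $285.00 | $1,136.99
2 | $1,136.99 | $5.00 | $229.00 | $912.99
3 | $912.99 | $5.00 | $184.00 | $733.99
4 | $733.99 | $5.00 | $148.00 | $590.99
5 | $590.99 | $5.00 | $120.00 | $475.99
6 | $475.99 | $5.00 | $97.00 | $383.99
7 | $383.99 | $5.00 | $78.00 | $310.99
8 | $310.99 | $5.00 | $74.00 | $241.99
9 | $241.99 | $5.00 | $74.00 | $172.99
10 | $172.99 | $5.00 | $74.00 | $103.99
11 | $103.99 | $5.00 | $74.00 | $34.99
12 | $34.99 | $5.00 | $39.99 | $0.00
Total paid: $1,476.99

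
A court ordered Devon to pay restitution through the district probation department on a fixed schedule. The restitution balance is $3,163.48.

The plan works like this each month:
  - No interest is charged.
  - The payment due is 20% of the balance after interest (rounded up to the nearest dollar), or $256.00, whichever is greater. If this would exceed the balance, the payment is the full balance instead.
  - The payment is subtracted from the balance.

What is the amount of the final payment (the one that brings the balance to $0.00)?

$11.48

Month 1: $3,163.48 − $633.00 → $2,530.48
Month 2: $2,530.48 − $507.00 → $2,023.48
Month 3: $2,023.48 − $405.00 → $1,618.48
Month 4: $1,618.48 − $324.00 → $1,294.48
Month 5: $1,294.48 − $259.00 → $1,035.48
Month 6: $1,035.48 − $256.00 → $779.48
Month 7: $779.48 − $256.00 → $523.48
Month 8: $523.48 − $256.00 → $267.48
Month 9: $267.48 − $256.00 → $11.48
Month 10: $11.48 − $11.48 → $0.00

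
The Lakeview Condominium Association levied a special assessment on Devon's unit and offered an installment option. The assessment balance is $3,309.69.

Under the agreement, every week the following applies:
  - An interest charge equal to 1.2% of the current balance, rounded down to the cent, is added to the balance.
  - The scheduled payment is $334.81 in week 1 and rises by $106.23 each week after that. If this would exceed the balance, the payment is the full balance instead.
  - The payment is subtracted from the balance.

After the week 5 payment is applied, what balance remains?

$723.23

Week 1: opening $3,309.69; interest $39.71 → $3,349.40; payment $334.81; balance $3,014.59
Week 2: opening $3,014.59; interest $36.17 → $3,050.76; payment $441.04; balance $2,609.72
Week 3: opening $2,609.72; interest $31.31 → $2,641.03; payment $547.27; balance $2,093.76
Week 4: opening $2,093.76; interest $25.12 → $2,118.88; payment $653.50; balance $1,465.38
Week 5: opening $1,465.38; interest $17.58 → $1,482.96; payment $759.73; balance $723.23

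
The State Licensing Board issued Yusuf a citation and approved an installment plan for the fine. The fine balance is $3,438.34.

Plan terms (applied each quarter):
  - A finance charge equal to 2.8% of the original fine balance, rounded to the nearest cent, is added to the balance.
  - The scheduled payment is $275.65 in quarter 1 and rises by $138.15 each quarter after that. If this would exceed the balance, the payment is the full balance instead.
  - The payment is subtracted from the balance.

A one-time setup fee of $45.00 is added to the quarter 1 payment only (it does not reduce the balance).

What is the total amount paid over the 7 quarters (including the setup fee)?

$4,157.23

# | Opening | Interest | Payment | Fee | End bal
1 | $3,438.34 | $96.27 | $275.65 | $45.00 | $3,258.96
2 | $3,258.96 | $96.27 | $413.80 | — | $2,941.43
3 | $2,941.43 | $96.27 | $551.95 | — | $2,485.75
4 | $2,485.75 | $96.27 | $690.10 | — | $1,891.92
5 | $1,891.92 | $96.27 | $828.25 | — | $1,159.94
6 | $1,159.94 | $96.27 | $966.40 | — | $289.81
7 | $289.81 | $96.27 | $386.08 | — | $0.00
Total paid: $4,157.23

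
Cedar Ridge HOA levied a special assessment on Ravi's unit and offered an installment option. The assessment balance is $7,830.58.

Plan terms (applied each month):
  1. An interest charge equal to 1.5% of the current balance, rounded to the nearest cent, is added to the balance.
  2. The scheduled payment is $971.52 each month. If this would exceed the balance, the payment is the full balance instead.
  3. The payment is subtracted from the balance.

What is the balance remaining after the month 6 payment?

$2,510.16

Month 1: opening $7,830.58; interest $117.46 → $7,948.04; payment $971.52; balance $6,976.52
Month 2: opening $6,976.52; interest $104.65 → $7,081.17; payment $971.52; balance $6,109.65
Month 3: opening $6,109.65; interest $91.64 → $6,201.29; payment $971.52; balance $5,229.77
Month 4: opening $5,229.77; interest $78.45 → $5,308.22; payment $971.52; balance $4,336.70
Month 5: opening $4,336.70; interest $65.05 → $4,401.75; payment $971.52; balance $3,430.23
Month 6: opening $3,430.23; interest $51.45 → $3,481.68; payment $971.52; balance $2,510.16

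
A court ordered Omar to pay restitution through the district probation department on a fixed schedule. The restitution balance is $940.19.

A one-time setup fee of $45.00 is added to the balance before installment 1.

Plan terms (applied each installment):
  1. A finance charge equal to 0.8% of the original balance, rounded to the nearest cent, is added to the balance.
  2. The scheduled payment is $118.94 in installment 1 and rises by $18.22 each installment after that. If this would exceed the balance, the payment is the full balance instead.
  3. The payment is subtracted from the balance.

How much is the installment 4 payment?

$173.60

Installment 1: $985.19 +$7.52 interest = $992.71; pay $118.94 → $873.77
Installment 2: $873.77 +$7.52 interest = $881.29; pay $137.16 → $744.13
Installment 3: $744.13 +$7.52 interest = $751.65; pay $155.38 → $596.27
Installment 4: $596.27 +$7.52 interest = $603.79; pay $173.60 → $430.19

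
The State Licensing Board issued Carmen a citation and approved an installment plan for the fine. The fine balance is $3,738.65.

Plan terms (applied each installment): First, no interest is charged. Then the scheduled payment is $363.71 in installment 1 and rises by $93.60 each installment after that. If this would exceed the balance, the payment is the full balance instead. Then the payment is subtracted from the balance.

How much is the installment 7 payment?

Installment 1: opening $3,738.65; payment $363.71; balance $3,374.94
Installment 2: opening $3,374.94; payment $457.31; balance $2,917.63
Installment 3: opening $2,917.63; payment $550.91; balance $2,366.72
Installment 4: opening $2,366.72; payment $644.51; balance $1,722.21
Installment 5: opening $1,722.21; payment $738.11; balance $984.10
Installment 6: opening $984.10; payment $831.71; balance $152.39
Installment 7: opening $152.39; payment $152.39; balance $0.00

$152.39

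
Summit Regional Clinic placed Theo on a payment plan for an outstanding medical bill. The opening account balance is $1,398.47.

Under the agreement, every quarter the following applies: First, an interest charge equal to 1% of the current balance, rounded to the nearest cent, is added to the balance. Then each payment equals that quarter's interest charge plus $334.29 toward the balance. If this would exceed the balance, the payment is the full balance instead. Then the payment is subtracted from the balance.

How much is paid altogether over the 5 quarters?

Quarter 1: opening $1,398.47; interest $13.98 → $1,412.45; payment $348.27; balance $1,064.18
Quarter 2: opening $1,064.18; interest $10.64 → $1,074.82; payment $344.93; balance $729.89
Quarter 3: opening $729.89; interest $7.30 → $737.19; payment $341.59; balance $395.60
Quarter 4: opening $395.60; interest $3.96 → $399.56; payment $338.25; balance $61.31
Quarter 5: opening $61.31; interest $0.61 → $61.92; payment $61.92; balance $0.00
Total paid: $1,434.96

$1,434.96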